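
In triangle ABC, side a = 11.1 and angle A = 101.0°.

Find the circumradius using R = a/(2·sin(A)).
R = a/(2·sin(A)) = 11.1/(2·sin(101.0°))
sin(101.0°) ≈ 0.981627
R ≈ 11.1/(2·0.981627) = 11.1/1.96325 ≈ 5.65388

R = 5.654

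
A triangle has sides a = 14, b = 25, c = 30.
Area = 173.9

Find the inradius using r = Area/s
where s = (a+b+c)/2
s = (14 + 25 + 30)/2 = 69/2 = 34.5
r = Area/s = 173.9/34.5 ≈ 5.04058

r = 5.041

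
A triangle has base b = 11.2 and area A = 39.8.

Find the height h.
A = ½·b·h  ⇒  h = 2A/b = 2·39.8/11.2 = 79.6/11.2 ≈ 7.10714

h = 7.107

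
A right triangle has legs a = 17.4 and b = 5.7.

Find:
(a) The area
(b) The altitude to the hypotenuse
(a) The legs are perpendicular, so Area = ½·a·b = ½·17.4·5.7 = ½·99.18 = 49.59
(b) Hypotenuse c = √(a² + b²) = √(302.76 + 32.49) = √335.25 ≈ 18.3098
    Area = ½·c·h_c  ⇒  h_c = 2·Area/c = 99.18/18.3098 ≈ 5.41676

Area = 49.59, h_c = 5.417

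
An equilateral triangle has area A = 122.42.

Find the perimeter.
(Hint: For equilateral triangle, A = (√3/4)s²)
A = (√3/4)s²  ⇒  s² = 4A/√3 = 4·122.42/√3 = 489.68/1.73205 ≈ 282.717
s ≈ √282.717 ≈ 16.8142
Perimeter = 3s ≈ 3·16.8142 ≈ 50.4426

Perimeter = 50.44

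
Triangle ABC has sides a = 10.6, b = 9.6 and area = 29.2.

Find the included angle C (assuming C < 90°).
Area = ½·a·b·sin(C)  ⇒  sin(C) = 2·Area/(a·b) = 2·29.2/(10.6·9.6) = 58.4/101.76 ≈ 0.573899
C = arcsin(0.573899) ≈ 35.0226° (taking the acute solution since C < 90°)

C = 35.02°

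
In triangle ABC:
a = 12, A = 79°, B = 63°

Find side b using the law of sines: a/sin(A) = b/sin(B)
a/sin(A) = b/sin(B)  ⇒  b = a·sin(B)/sin(A) = 12·sin(63°)/sin(79°)
sin(63°) ≈ 0.891007, sin(79°) ≈ 0.981627
b ≈ 12·0.891007/0.981627 ≈ 10.6921/0.981627 ≈ 10.8922

b = 10.89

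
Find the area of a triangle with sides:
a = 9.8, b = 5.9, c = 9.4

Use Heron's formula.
s = (9.8 + 5.9 + 9.4)/2 = 25.1/2 = 12.55
s − a = 2.75, s − b = 6.65, s − c = 3.15
s(s−a)(s−b)(s−c) = 12.55·2.75·6.65·3.15 ≈ 722.951
Area = √722.951 ≈ 26.8877

Area = 26.89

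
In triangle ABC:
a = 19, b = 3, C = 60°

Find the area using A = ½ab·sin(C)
A = ½·a·b·sin(C) = ½·19·3·sin(60°)
sin(60°) ≈ 0.866025
A ≈ ½·57·0.866025 = 28.5·0.866025 ≈ 24.6817

Area = 24.68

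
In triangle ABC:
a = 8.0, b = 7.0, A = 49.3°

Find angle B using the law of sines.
a/sin(A) = b/sin(B)  ⇒  sin(B) = b·sin(A)/a = 7.0·sin(49.3°)/8.0
sin(49.3°) ≈ 0.758134
sin(B) ≈ 7.0·0.758134/8.0 ≈ 5.30694/8.0 ≈ 0.663368
B = arcsin(0.663368) ≈ 41.5572°
(Since b ≤ a we need B ≤ A, so the obtuse alternative 180° − 41.5572° ≈ 138.443° is rejected.)

B = 41.56°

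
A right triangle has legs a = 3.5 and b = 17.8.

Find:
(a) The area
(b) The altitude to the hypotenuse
(a) The legs are perpendicular, so Area = ½·a·b = ½·3.5·17.8 = ½·62.3 = 31.15
(b) Hypotenuse c = √(a² + b²) = √(12.25 + 316.84) = √329.09 ≈ 18.1408
    Area = ½·c·h_c  ⇒  h_c = 2·Area/c = 62.3/18.1408 ≈ 3.43424

Area = 31.15, h_c = 3.434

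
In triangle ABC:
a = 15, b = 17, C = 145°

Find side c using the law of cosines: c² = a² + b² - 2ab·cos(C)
c² = 15² + 17² − 2·15·17·cos(145°)
cos(145°) ≈ -0.819152
c² ≈ 225 + 289 − 510·(-0.819152) ≈ 514 + 417.768 ≈ 931.768
c ≈ √931.768 ≈ 30.5249

c = 30.52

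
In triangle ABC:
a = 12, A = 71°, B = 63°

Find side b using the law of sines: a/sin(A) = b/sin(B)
a/sin(A) = b/sin(B)  ⇒  b = a·sin(B)/sin(A) = 12·sin(63°)/sin(71°)
sin(63°) ≈ 0.891007, sin(71°) ≈ 0.945519
b ≈ 12·0.891007/0.945519 ≈ 10.6921/0.945519 ≈ 11.3082

b = 11.31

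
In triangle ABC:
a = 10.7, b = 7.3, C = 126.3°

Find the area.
Two sides and the included angle (SAS): A = ½·a·b·sin(C) = ½·10.7·7.3·sin(126.3°)
sin(126.3°) ≈ 0.805928
A ≈ ½·78.11·0.805928 = 39.055·0.805928 ≈ 31.4755

Area = 31.48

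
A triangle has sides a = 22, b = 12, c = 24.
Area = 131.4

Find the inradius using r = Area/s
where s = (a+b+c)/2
s = (22 + 12 + 24)/2 = 58/2 = 29
r = Area/s = 131.4/29 ≈ 4.53103

r = 4.531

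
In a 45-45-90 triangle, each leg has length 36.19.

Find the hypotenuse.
In a 45-45-90 triangle the sides are in ratio 1 : 1 : √2, so hypotenuse = leg·√2.
Hypotenuse = 36.19·√2 ≈ 36.19·1.41421 ≈ 51.1804

Hypotenuse = 36.19√2 = 51.18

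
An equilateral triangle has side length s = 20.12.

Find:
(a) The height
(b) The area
(a) The height splits the triangle into two 30-60-90 halves: h = s·√3/2 = 20.12·1.73205/2 ≈ 34.8489/2 ≈ 17.4244
(b) Area = (√3/4)·s² = (√3/4)·20.12² = (√3/4)·404.8144 ≈ 0.433013·404.8144 ≈ 175.29

Height = 17.42, Area = 175.3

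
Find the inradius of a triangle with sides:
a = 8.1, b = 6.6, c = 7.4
r = Area/s where s is the semi-perimeter.
s = (8.1 + 6.6 + 7.4)/2 = 22.1/2 = 11.05
Area = √(s(s−a)(s−b)(s−c)) = √(11.05·2.95·4.45·3.65) ≈ √529.465 ≈ 23.0101
r ≈ 23.0101/11.05 ≈ 2.08236

r = 2.082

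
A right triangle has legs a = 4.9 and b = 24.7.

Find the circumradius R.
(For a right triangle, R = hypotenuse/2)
Hypotenuse c = √(a² + b²) = √(24.01 + 610.09) = √634.1 ≈ 25.1813
R = c/2 ≈ 25.1813/2 ≈ 12.5907

R = 12.59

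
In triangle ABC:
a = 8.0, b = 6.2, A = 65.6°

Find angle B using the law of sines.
a/sin(A) = b/sin(B)  ⇒  sin(B) = b·sin(A)/a = 6.2·sin(65.6°)/8.0
sin(65.6°) ≈ 0.910684
sin(B) ≈ 6.2·0.910684/8.0 ≈ 5.64624/8.0 ≈ 0.70578
B = arcsin(0.70578) ≈ 44.8926°
(Since b ≤ a we need B ≤ A, so the obtuse alternative 180° − 44.8926° ≈ 135.107° is rejected.)

B = 44.89°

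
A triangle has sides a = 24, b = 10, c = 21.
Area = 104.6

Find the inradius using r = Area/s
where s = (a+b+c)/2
s = (24 + 10 + 21)/2 = 55/2 = 27.5
r = Area/s = 104.6/27.5 ≈ 3.80364

r = 3.804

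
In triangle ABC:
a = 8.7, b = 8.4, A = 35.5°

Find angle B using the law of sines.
a/sin(A) = b/sin(B)  ⇒  sin(B) = b·sin(A)/a = 8.4·sin(35.5°)/8.7
sin(35.5°) ≈ 0.580703
sin(B) ≈ 8.4·0.580703/8.7 ≈ 4.8779/8.7 ≈ 0.560679
B = arcsin(0.560679) ≈ 34.1027°
(Since b ≤ a we need B ≤ A, so the obtuse alternative 180° − 34.1027° ≈ 145.897° is rejected.)

B = 34.1°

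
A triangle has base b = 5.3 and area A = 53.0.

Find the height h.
A = ½·b·h  ⇒  h = 2A/b = 2·53.0/5.3 = 106/5.3 ≈ 20

h = 20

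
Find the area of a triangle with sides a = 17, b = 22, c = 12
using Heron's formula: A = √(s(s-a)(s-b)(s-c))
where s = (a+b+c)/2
s = (17 + 22 + 12)/2 = 51/2 = 25.5
s − a = 8.5, s − b = 3.5, s − c = 13.5
s(s−a)(s−b)(s−c) = 25.5·8.5·3.5·13.5 = 10241.4375
Area = √10241.4375 ≈ 101.2

s = 25.5, Area = 101.2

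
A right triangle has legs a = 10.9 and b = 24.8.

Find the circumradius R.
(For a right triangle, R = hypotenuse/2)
Hypotenuse c = √(a² + b²) = √(118.81 + 615.04) = √733.85 ≈ 27.0897
R = c/2 ≈ 27.0897/2 ≈ 13.5448

R = 13.54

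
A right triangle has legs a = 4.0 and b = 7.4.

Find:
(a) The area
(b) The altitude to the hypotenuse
(a) The legs are perpendicular, so Area = ½·a·b = ½·4.0·7.4 = ½·29.6 = 14.8
(b) Hypotenuse c = √(a² + b²) = √(16 + 54.76) = √70.76 ≈ 8.4119
    Area = ½·c·h_c  ⇒  h_c = 2·Area/c = 29.6/8.4119 ≈ 3.51883

Area = 14.8, h_c = 3.519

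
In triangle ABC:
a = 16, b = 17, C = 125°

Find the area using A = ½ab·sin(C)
A = ½·a·b·sin(C) = ½·16·17·sin(125°)
sin(125°) ≈ 0.819152
A ≈ ½·272·0.819152 = 136·0.819152 ≈ 111.405

Area = 111.4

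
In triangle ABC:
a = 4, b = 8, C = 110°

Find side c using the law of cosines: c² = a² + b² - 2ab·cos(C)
c² = 4² + 8² − 2·4·8·cos(110°)
cos(110°) ≈ -0.34202
c² ≈ 16 + 64 − 64·(-0.34202) ≈ 80 + 21.8893 ≈ 101.889
c ≈ √101.889 ≈ 10.094

c = 10.09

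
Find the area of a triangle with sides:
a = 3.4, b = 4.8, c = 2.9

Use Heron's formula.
s = (3.4 + 4.8 + 2.9)/2 = 11.1/2 = 5.55
s − a = 2.15, s − b = 0.75, s − c = 2.65
s(s−a)(s−b)(s−c) = 5.55·2.15·0.75·2.65 ≈ 23.7158
Area = √23.7158 ≈ 4.86989

Area = 4.87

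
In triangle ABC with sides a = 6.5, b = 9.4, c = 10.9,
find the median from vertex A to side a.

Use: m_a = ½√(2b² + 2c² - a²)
m_a = ½√(2·9.4² + 2·10.9² − 6.5²) = ½√(2·88.36 + 2·118.81 − 42.25) = ½√(176.72 + 237.62 − 42.25) = ½√372.09
√372.09 ≈ 19.2896, so m_a ≈ 9.64482

m_a = 9.645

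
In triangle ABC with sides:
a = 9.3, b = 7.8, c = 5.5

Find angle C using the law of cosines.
c² = a² + b² − 2ab·cos(C)  ⇒  cos(C) = (a² + b² − c²)/(2ab)
cos(C) = (9.3² + 7.8² − 5.5²)/(2·9.3·7.8) = (86.49 + 60.84 − 30.25)/145.08 = 117.08/145.08 ≈ 0.807003
C = arccos(0.807003) ≈ 36.1959°

C = 36.2°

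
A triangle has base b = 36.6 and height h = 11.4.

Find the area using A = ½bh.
A = ½·b·h = ½·36.6·11.4 = ½·417.24 = 208.62

Area = 208.62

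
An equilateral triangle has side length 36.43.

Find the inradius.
r = Area/s with s the semi-perimeter.
Area = (√3/4)·36.43² = (√3/4)·1327.1449 ≈ 0.433013·1327.1449 ≈ 574.671
s = 3·36.43/2 = 54.645
r ≈ 574.671/54.645 ≈ 10.5164
(Equivalently r = side/(2√3) = 36.43/3.4641 ≈ 10.5164.)

r = 10.52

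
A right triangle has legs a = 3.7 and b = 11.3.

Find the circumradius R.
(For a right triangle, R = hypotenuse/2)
Hypotenuse c = √(a² + b²) = √(13.69 + 127.69) = √141.38 ≈ 11.8903
R = c/2 ≈ 11.8903/2 ≈ 5.94517

R = 5.945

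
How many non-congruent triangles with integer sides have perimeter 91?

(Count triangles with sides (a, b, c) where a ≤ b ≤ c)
Let a ≤ b ≤ c with a + b + c = 91. The only binding inequality is a + b > c, i.e. 91 − c > c, so c < 91/2; and c ≥ 91/3 since c is the largest side.
So 31 ≤ c ≤ 45. For each c, b runs from ⌈(91 − c)/2⌉ up to c (then a = 91 − b − c satisfies 1 ≤ a ≤ b automatically), giving c − ⌈(91 − c)/2⌉ + 1 choices.
Summing over c: 2 + 3 + 5 + 6 + … + 21 + 23  (15 terms, c = 31, …, 45) = 184
Check (closed form: nearest integer to p²/48 for even p, (p+3)²/48 for odd p): (91+3)²/48 = 94²/48 = 8836/48 ≈ 184.08 → 184

184 triangles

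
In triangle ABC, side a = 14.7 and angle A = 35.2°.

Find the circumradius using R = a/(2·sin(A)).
R = a/(2·sin(A)) = 14.7/(2·sin(35.2°))
sin(35.2°) ≈ 0.576432
R ≈ 14.7/(2·0.576432) = 14.7/1.15286 ≈ 12.7508

R = 12.75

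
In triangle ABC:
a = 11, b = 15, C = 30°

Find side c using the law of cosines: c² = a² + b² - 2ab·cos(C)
c² = 11² + 15² − 2·11·15·cos(30°)
cos(30°) ≈ 0.866025
c² ≈ 121 + 225 − 330·(0.866025) ≈ 346 − 285.788 ≈ 60.2116
c ≈ √60.2116 ≈ 7.75961

c = 7.76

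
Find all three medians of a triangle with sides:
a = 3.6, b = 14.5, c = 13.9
Median formula: m_a = ½√(2b² + 2c² − a²) (and cyclically). a² = 12.96, b² = 210.25, c² = 193.21.
m_a = ½√(2·210.25 + 2·193.21 − 12.96) = ½√793.96 ≈ ½·28.1773 ≈ 14.0886
m_b = ½√(2·12.96 + 2·193.21 − 210.25) = ½√202.09 ≈ ½·14.2158 ≈ 7.10792
m_c = ½√(2·12.96 + 2·210.25 − 193.21) = ½√253.21 ≈ ½·15.9126 ≈ 7.95629

m_a = 14.09, m_b = 7.108, m_c = 7.956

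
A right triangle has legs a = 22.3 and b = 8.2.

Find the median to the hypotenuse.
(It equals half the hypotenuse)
Hypotenuse c = √(a² + b²) = √(497.29 + 67.24) = √564.53 ≈ 23.7598
Median to hypotenuse = c/2 ≈ 23.7598/2 ≈ 11.8799

Median = 11.88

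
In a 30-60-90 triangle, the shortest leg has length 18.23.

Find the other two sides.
In a 30-60-90 triangle the sides are in ratio 1 : √3 : 2 (short leg : long leg : hypotenuse).
Long leg = 18.23·√3 ≈ 18.23·1.73205 ≈ 31.5753
Hypotenuse = 2·18.23 = 36.46

Long leg = 18.23√3 = 31.58, Hypotenuse = 36.46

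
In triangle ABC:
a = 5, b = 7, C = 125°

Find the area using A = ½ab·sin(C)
A = ½·a·b·sin(C) = ½·5·7·sin(125°)
sin(125°) ≈ 0.819152
A ≈ ½·35·0.819152 = 17.5·0.819152 ≈ 14.3352

Area = 14.34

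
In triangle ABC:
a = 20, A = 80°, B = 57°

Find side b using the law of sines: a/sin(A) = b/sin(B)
a/sin(A) = b/sin(B)  ⇒  b = a·sin(B)/sin(A) = 20·sin(57°)/sin(80°)
sin(57°) ≈ 0.838671, sin(80°) ≈ 0.984808
b ≈ 20·0.838671/0.984808 ≈ 16.7734/0.984808 ≈ 17.0322

b = 17.03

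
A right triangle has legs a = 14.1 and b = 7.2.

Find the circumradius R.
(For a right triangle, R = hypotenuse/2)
Hypotenuse c = √(a² + b²) = √(198.81 + 51.84) = √250.65 ≈ 15.8319
R = c/2 ≈ 15.8319/2 ≈ 7.91596

R = 7.916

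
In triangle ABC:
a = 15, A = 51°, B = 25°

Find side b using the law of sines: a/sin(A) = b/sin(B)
a/sin(A) = b/sin(B)  ⇒  b = a·sin(B)/sin(A) = 15·sin(25°)/sin(51°)
sin(25°) ≈ 0.422618, sin(51°) ≈ 0.777146
b ≈ 15·0.422618/0.777146 ≈ 6.33927/0.777146 ≈ 8.15712

b = 8.157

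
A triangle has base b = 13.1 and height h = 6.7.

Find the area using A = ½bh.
A = ½·b·h = ½·13.1·6.7 = ½·87.77 = 43.885

Area = 43.885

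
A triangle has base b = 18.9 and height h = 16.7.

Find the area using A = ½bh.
A = ½·b·h = ½·18.9·16.7 = ½·315.63 = 157.815

Area = 157.815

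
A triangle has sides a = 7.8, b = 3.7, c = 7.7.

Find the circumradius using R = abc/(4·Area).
First find the area with Heron's formula.
s = (7.8 + 3.7 + 7.7)/2 = 9.6
Area = √(s(s−a)(s−b)(s−c)) = √(9.6·1.8·5.9·1.9) ≈ √193.709 ≈ 13.9179
abc = 7.8·3.7·7.7 = 222.222
R = abc/(4·Area) ≈ 222.222/(4·13.9179) = 222.222/55.6717 ≈ 3.99165

R = 3.992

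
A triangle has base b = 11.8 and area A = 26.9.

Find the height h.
A = ½·b·h  ⇒  h = 2A/b = 2·26.9/11.8 = 53.8/11.8 ≈ 4.55932

h = 4.559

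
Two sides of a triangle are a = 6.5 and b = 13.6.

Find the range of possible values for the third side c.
Triangle inequality: |a − b| < c < a + b
|a − b| = |6.5 − 13.6| = 7.1
a + b = 6.5 + 13.6 = 20.1

7.1 < c < 20.1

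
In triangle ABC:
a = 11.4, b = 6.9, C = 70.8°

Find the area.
Two sides and the included angle (SAS): A = ½·a·b·sin(C) = ½·11.4·6.9·sin(70.8°)
sin(70.8°) ≈ 0.944376
A ≈ ½·78.66·0.944376 = 39.33·0.944376 ≈ 37.1423

Area = 37.14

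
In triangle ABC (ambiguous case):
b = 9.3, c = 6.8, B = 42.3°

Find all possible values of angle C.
b/sin(B) = c/sin(C)  ⇒  sin(C) = c·sin(B)/b = 6.8·sin(42.3°)/9.3
sin(42.3°) ≈ 0.673013
sin(C) ≈ 6.8·0.673013/9.3 ≈ 4.57649/9.3 ≈ 0.492095
Candidate 1: C₁ = arcsin(0.492095) ≈ 29.4784°  →  A = 180° − 42.3° − 29.4784° ≈ 108.222° > 0, valid
Candidate 2: C₂ = 180° − C₁ ≈ 150.522°  →  A = 180° − 42.3° − 150.522° ≈ -12.8216° ≤ 0, not a valid triangle

C = 29.48° (one solution)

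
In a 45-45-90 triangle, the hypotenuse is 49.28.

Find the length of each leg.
In a 45-45-90 triangle hypotenuse = leg·√2, so leg = hypotenuse/√2.
Leg = 49.28/√2 ≈ 49.28/1.41421 ≈ 34.8462

Each leg = 34.85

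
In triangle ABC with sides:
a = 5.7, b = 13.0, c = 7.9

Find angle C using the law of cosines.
c² = a² + b² − 2ab·cos(C)  ⇒  cos(C) = (a² + b² − c²)/(2ab)
cos(C) = (5.7² + 13.0² − 7.9²)/(2·5.7·13.0) = (32.49 + 169 − 62.41)/148.2 = 139.08/148.2 ≈ 0.938462
C = arccos(0.938462) ≈ 20.2052°

C = 20.21°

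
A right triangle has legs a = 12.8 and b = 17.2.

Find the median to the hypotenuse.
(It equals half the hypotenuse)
Hypotenuse c = √(a² + b²) = √(163.84 + 295.84) = √459.68 ≈ 21.4401
Median to hypotenuse = c/2 ≈ 21.4401/2 ≈ 10.7201

Median = 10.72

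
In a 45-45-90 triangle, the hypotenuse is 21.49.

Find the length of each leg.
In a 45-45-90 triangle hypotenuse = leg·√2, so leg = hypotenuse/√2.
Leg = 21.49/√2 ≈ 21.49/1.41421 ≈ 15.1957

Each leg = 15.2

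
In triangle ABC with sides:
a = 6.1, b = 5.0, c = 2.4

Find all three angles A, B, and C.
Law of cosines for each angle (a² = 37.21, b² = 25, c² = 5.76):
cos(A) = (b² + c² − a²)/(2bc) = (25 + 5.76 − 37.21)/(2·5.0·2.4) = -6.45/24 ≈ -0.26875  ⇒  A ≈ 105.59°
cos(B) = (a² + c² − b²)/(2ac) = (37.21 + 5.76 − 25)/(2·6.1·2.4) = 17.97/29.28 ≈ 0.61373  ⇒  B ≈ 52.1403°
cos(C) = (a² + b² − c²)/(2ab) = (37.21 + 25 − 5.76)/(2·6.1·5.0) = 56.45/61 ≈ 0.92541  ⇒  C ≈ 22.2698°
Check: A + B + C ≈ 180°

A = 105.6°, B = 52.14°, C = 22.27°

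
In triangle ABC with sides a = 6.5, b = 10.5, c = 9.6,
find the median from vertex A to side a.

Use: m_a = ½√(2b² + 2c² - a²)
m_a = ½√(2·10.5² + 2·9.6² − 6.5²) = ½√(2·110.25 + 2·92.16 − 42.25) = ½√(220.5 + 184.32 − 42.25) = ½√362.57
√362.57 ≈ 19.0413, so m_a ≈ 9.52064

m_a = 9.521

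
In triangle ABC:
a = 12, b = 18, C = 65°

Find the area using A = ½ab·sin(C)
A = ½·a·b·sin(C) = ½·12·18·sin(65°)
sin(65°) ≈ 0.906308
A ≈ ½·216·0.906308 = 108·0.906308 ≈ 97.8812

Area = 97.88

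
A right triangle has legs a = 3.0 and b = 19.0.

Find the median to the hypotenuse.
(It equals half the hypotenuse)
Hypotenuse c = √(a² + b²) = √(9 + 361) = √370 ≈ 19.2354
Median to hypotenuse = c/2 ≈ 19.2354/2 ≈ 9.61769

Median = 9.618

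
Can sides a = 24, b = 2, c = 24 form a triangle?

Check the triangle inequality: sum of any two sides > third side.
a + b vs c: 24 + 2 = 26 > 24  ✓
a + c vs b: 24 + 24 = 48 > 2  ✓
b + c vs a: 2 + 24 = 26 > 24  ✓

Yes, triangle inequality satisfied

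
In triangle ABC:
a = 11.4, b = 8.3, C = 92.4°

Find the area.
Two sides and the included angle (SAS): A = ½·a·b·sin(C) = ½·11.4·8.3·sin(92.4°)
sin(92.4°) ≈ 0.999123
A ≈ ½·94.62·0.999123 = 47.31·0.999123 ≈ 47.2685

Area = 47.27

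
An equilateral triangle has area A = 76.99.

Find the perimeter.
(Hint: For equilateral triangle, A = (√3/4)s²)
A = (√3/4)s²  ⇒  s² = 4A/√3 = 4·76.99/√3 = 307.96/1.73205 ≈ 177.801
s ≈ √177.801 ≈ 13.3342
Perimeter = 3s ≈ 3·13.3342 ≈ 40.0026

Perimeter = 40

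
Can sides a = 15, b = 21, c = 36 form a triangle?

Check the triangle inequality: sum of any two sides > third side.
a + b vs c: 15 + 21 = 36 ≤ 36  ✗
a + c vs b: 15 + 36 = 51 > 21  ✓
b + c vs a: 21 + 36 = 57 > 15  ✓

No: 15 + 21 = 36 is not > 36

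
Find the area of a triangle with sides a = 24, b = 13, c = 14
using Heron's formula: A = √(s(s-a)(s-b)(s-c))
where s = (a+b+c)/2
s = (24 + 13 + 14)/2 = 51/2 = 25.5
s − a = 1.5, s − b = 12.5, s − c = 11.5
s(s−a)(s−b)(s−c) = 25.5·1.5·12.5·11.5 = 5498.4375
Area = √5498.4375 ≈ 74.1514

s = 25.5, Area = 74.15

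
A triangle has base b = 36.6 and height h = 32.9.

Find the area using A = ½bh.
A = ½·b·h = ½·36.6·32.9 = ½·1204.14 = 602.07

Area = 602.07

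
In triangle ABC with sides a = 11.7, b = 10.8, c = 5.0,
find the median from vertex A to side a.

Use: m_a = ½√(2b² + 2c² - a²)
m_a = ½√(2·10.8² + 2·5.0² − 11.7²) = ½√(2·116.64 + 2·25 − 136.89) = ½√(233.28 + 50 − 136.89) = ½√146.39
√146.39 ≈ 12.0992, so m_a ≈ 6.04959

m_a = 6.05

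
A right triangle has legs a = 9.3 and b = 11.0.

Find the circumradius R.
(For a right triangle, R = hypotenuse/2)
Hypotenuse c = √(a² + b²) = √(86.49 + 121) = √207.49 ≈ 14.4045
R = c/2 ≈ 14.4045/2 ≈ 7.20226

R = 7.202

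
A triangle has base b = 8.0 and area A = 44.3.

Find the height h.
A = ½·b·h  ⇒  h = 2A/b = 2·44.3/8.0 = 88.6/8.0 ≈ 11.075

h = 11.07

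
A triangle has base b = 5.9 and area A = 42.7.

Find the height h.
A = ½·b·h  ⇒  h = 2A/b = 2·42.7/5.9 = 85.4/5.9 ≈ 14.4746

h = 14.47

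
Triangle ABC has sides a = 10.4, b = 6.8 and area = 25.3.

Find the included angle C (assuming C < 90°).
Area = ½·a·b·sin(C)  ⇒  sin(C) = 2·Area/(a·b) = 2·25.3/(10.4·6.8) = 50.6/70.72 ≈ 0.715498
C = arcsin(0.715498) ≈ 45.684° (taking the acute solution since C < 90°)

C = 45.68°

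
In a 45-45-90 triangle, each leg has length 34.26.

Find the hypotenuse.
In a 45-45-90 triangle the sides are in ratio 1 : 1 : √2, so hypotenuse = leg·√2.
Hypotenuse = 34.26·√2 ≈ 34.26·1.41421 ≈ 48.451

Hypotenuse = 34.26√2 = 48.45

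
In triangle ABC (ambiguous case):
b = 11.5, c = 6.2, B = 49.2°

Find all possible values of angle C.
b/sin(B) = c/sin(C)  ⇒  sin(C) = c·sin(B)/b = 6.2·sin(49.2°)/11.5
sin(49.2°) ≈ 0.756995
sin(C) ≈ 6.2·0.756995/11.5 ≈ 4.69337/11.5 ≈ 0.408119
Candidate 1: C₁ = arcsin(0.408119) ≈ 24.0867°  →  A = 180° − 49.2° − 24.0867° ≈ 106.713° > 0, valid
Candidate 2: C₂ = 180° − C₁ ≈ 155.913°  →  A = 180° − 49.2° − 155.913° ≈ -25.1133° ≤ 0, not a valid triangle

C = 24.09° (one solution)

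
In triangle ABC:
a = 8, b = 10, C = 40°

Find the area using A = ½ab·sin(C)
A = ½·a·b·sin(C) = ½·8·10·sin(40°)
sin(40°) ≈ 0.642788
A ≈ ½·80·0.642788 = 40·0.642788 ≈ 25.7115

Area = 25.71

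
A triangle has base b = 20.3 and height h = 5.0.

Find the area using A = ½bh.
A = ½·b·h = ½·20.3·5.0 = ½·101.5 = 50.75

Area = 50.75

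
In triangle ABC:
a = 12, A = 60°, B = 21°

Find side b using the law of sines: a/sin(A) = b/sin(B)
a/sin(A) = b/sin(B)  ⇒  b = a·sin(B)/sin(A) = 12·sin(21°)/sin(60°)
sin(21°) ≈ 0.358368, sin(60°) ≈ 0.866025
b ≈ 12·0.358368/0.866025 ≈ 4.30042/0.866025 ≈ 4.96569

b = 4.966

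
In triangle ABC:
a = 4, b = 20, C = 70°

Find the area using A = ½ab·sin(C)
A = ½·a·b·sin(C) = ½·4·20·sin(70°)
sin(70°) ≈ 0.939693
A ≈ ½·80·0.939693 = 40·0.939693 ≈ 37.5877

Area = 37.59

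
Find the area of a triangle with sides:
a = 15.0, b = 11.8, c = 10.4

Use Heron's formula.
s = (15.0 + 11.8 + 10.4)/2 = 37.2/2 = 18.6
s − a = 3.6, s − b = 6.8, s − c = 8.2
s(s−a)(s−b)(s−c) = 18.6·3.6·6.8·8.2 ≈ 3733.69
Area = √3733.69 ≈ 61.1039

Area = 61.1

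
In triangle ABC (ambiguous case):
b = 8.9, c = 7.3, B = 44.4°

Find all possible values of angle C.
b/sin(B) = c/sin(C)  ⇒  sin(C) = c·sin(B)/b = 7.3·sin(44.4°)/8.9
sin(44.4°) ≈ 0.699663
sin(C) ≈ 7.3·0.699663/8.9 ≈ 5.10754/8.9 ≈ 0.573881
Candidate 1: C₁ = arcsin(0.573881) ≈ 35.0213°  →  A = 180° − 44.4° − 35.0213° ≈ 100.579° > 0, valid
Candidate 2: C₂ = 180° − C₁ ≈ 144.979°  →  A = 180° − 44.4° − 144.979° ≈ -9.3787° ≤ 0, not a valid triangle

C = 35.02° (one solution)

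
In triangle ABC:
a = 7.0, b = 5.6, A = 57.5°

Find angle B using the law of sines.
a/sin(A) = b/sin(B)  ⇒  sin(B) = b·sin(A)/a = 5.6·sin(57.5°)/7.0
sin(57.5°) ≈ 0.843391
sin(B) ≈ 5.6·0.843391/7.0 ≈ 4.72299/7.0 ≈ 0.674713
B = arcsin(0.674713) ≈ 42.4319°
(Since b ≤ a we need B ≤ A, so the obtuse alternative 180° − 42.4319° ≈ 137.568° is rejected.)

B = 42.43°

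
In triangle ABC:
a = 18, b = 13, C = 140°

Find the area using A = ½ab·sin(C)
A = ½·a·b·sin(C) = ½·18·13·sin(140°)
sin(140°) ≈ 0.642788
A ≈ ½·234·0.642788 = 117·0.642788 ≈ 75.2062

Area = 75.21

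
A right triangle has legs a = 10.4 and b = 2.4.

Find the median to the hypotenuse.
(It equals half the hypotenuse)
Hypotenuse c = √(a² + b²) = √(108.16 + 5.76) = √113.92 ≈ 10.6733
Median to hypotenuse = c/2 ≈ 10.6733/2 ≈ 5.33667

Median = 5.337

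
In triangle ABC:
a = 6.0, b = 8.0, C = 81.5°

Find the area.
Two sides and the included angle (SAS): A = ½·a·b·sin(C) = ½·6.0·8.0·sin(81.5°)
sin(81.5°) ≈ 0.989016
A ≈ ½·48·0.989016 = 24·0.989016 ≈ 23.7364

Area = 23.74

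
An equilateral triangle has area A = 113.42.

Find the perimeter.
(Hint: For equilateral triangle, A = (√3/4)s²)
A = (√3/4)s²  ⇒  s² = 4A/√3 = 4·113.42/√3 = 453.68/1.73205 ≈ 261.932
s ≈ √261.932 ≈ 16.1843
Perimeter = 3s ≈ 3·16.1843 ≈ 48.553

Perimeter = 48.55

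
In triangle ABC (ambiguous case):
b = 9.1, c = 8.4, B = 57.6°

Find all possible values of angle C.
b/sin(B) = c/sin(C)  ⇒  sin(C) = c·sin(B)/b = 8.4·sin(57.6°)/9.1
sin(57.6°) ≈ 0.844328
sin(C) ≈ 8.4·0.844328/9.1 ≈ 7.09235/9.1 ≈ 0.77938
Candidate 1: C₁ = arcsin(0.77938) ≈ 51.2038°  →  A = 180° − 57.6° − 51.2038° ≈ 71.1962° > 0, valid
Candidate 2: C₂ = 180° − C₁ ≈ 128.796°  →  A = 180° − 57.6° − 128.796° ≈ -6.3962° ≤ 0, not a valid triangle

C = 51.2° (one solution)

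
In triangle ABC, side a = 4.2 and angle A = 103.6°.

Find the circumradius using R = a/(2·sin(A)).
R = a/(2·sin(A)) = 4.2/(2·sin(103.6°))
sin(103.6°) ≈ 0.971961
R ≈ 4.2/(2·0.971961) = 4.2/1.94392 ≈ 2.16058

R = 2.161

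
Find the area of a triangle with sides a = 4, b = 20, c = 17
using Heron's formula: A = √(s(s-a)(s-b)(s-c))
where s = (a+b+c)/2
s = (4 + 20 + 17)/2 = 41/2 = 20.5
s − a = 16.5, s − b = 0.5, s − c = 3.5
s(s−a)(s−b)(s−c) = 20.5·16.5·0.5·3.5 = 591.9375
Area = √591.9375 ≈ 24.3298

s = 20.5, Area = 24.33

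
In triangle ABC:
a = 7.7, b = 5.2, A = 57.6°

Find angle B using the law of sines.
a/sin(A) = b/sin(B)  ⇒  sin(B) = b·sin(A)/a = 5.2·sin(57.6°)/7.7
sin(57.6°) ≈ 0.844328
sin(B) ≈ 5.2·0.844328/7.7 ≈ 4.39051/7.7 ≈ 0.570195
B = arcsin(0.570195) ≈ 34.7639°
(Since b ≤ a we need B ≤ A, so the obtuse alternative 180° − 34.7639° ≈ 145.236° is rejected.)

B = 34.76°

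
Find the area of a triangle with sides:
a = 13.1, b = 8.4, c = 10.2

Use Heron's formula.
s = (13.1 + 8.4 + 10.2)/2 = 31.7/2 = 15.85
s − a = 2.75, s − b = 7.45, s − c = 5.65
s(s−a)(s−b)(s−c) = 15.85·2.75·7.45·5.65 ≈ 1834.71
Area = √1834.71 ≈ 42.8335

Area = 42.83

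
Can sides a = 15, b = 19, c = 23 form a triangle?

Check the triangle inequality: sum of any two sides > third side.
a + b vs c: 15 + 19 = 34 > 23  ✓
a + c vs b: 15 + 23 = 38 > 19  ✓
b + c vs a: 19 + 23 = 42 > 15  ✓

Yes, triangle inequality satisfied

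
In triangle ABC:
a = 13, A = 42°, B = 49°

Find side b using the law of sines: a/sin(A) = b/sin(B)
a/sin(A) = b/sin(B)  ⇒  b = a·sin(B)/sin(A) = 13·sin(49°)/sin(42°)
sin(49°) ≈ 0.75471, sin(42°) ≈ 0.669131
b ≈ 13·0.75471/0.669131 ≈ 9.81122/0.669131 ≈ 14.6626

b = 14.66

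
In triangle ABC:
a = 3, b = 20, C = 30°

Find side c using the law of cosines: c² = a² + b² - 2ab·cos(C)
c² = 3² + 20² − 2·3·20·cos(30°)
cos(30°) ≈ 0.866025
c² ≈ 9 + 400 − 120·(0.866025) ≈ 409 − 103.923 ≈ 305.077
c ≈ √305.077 ≈ 17.4665

c = 17.47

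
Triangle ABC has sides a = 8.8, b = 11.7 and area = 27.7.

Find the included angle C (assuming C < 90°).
Area = ½·a·b·sin(C)  ⇒  sin(C) = 2·Area/(a·b) = 2·27.7/(8.8·11.7) = 55.4/102.96 ≈ 0.538073
C = arcsin(0.538073) ≈ 32.5526° (taking the acute solution since C < 90°)

C = 32.55°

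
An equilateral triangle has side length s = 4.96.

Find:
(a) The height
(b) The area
(a) The height splits the triangle into two 30-60-90 halves: h = s·√3/2 = 4.96·1.73205/2 ≈ 8.59097/2 ≈ 4.29549
(b) Area = (√3/4)·s² = (√3/4)·4.96² = (√3/4)·24.6016 ≈ 0.433013·24.6016 ≈ 10.6528

Height = 4.295, Area = 10.65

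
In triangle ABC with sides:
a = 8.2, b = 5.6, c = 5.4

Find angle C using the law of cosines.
c² = a² + b² − 2ab·cos(C)  ⇒  cos(C) = (a² + b² − c²)/(2ab)
cos(C) = (8.2² + 5.6² − 5.4²)/(2·8.2·5.6) = (67.24 + 31.36 − 29.16)/91.84 = 69.44/91.84 ≈ 0.756098
C = arccos(0.756098) ≈ 40.8786°

C = 40.88°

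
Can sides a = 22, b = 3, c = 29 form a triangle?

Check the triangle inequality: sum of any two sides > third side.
a + b vs c: 22 + 3 = 25 ≤ 29  ✗
a + c vs b: 22 + 29 = 51 > 3  ✓
b + c vs a: 3 + 29 = 32 > 22  ✓

No: 22 + 3 = 25 is not > 29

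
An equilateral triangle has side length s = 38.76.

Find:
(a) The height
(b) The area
(a) The height splits the triangle into two 30-60-90 halves: h = s·√3/2 = 38.76·1.73205/2 ≈ 67.1343/2 ≈ 33.5671
(b) Area = (√3/4)·s² = (√3/4)·38.76² = (√3/4)·1502.3376 ≈ 0.433013·1502.3376 ≈ 650.531

Height = 33.57, Area = 650.5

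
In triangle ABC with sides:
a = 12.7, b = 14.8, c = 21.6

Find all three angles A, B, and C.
Law of cosines for each angle (a² = 161.29, b² = 219.04, c² = 466.56):
cos(A) = (b² + c² − a²)/(2bc) = (219.04 + 466.56 − 161.29)/(2·14.8·21.6) = 524.31/639.36 ≈ 0.820054  ⇒  A ≈ 34.9098°
cos(B) = (a² + c² − b²)/(2ac) = (161.29 + 466.56 − 219.04)/(2·12.7·21.6) = 408.81/548.64 ≈ 0.745133  ⇒  B ≈ 41.8294°
cos(C) = (a² + b² − c²)/(2ab) = (161.29 + 219.04 − 466.56)/(2·12.7·14.8) = -86.23/375.92 ≈ -0.229384  ⇒  C ≈ 103.261°
Check: A + B + C ≈ 180°

A = 34.91°, B = 41.83°, C = 103.3°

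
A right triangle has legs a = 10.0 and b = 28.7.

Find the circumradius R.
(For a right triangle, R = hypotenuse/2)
Hypotenuse c = √(a² + b²) = √(100 + 823.69) = √923.69 ≈ 30.3923
R = c/2 ≈ 30.3923/2 ≈ 15.1961

R = 15.2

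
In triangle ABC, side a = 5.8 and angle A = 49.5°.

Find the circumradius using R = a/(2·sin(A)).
R = a/(2·sin(A)) = 5.8/(2·sin(49.5°))
sin(49.5°) ≈ 0.760406
R ≈ 5.8/(2·0.760406) = 5.8/1.52081 ≈ 3.81375

R = 3.814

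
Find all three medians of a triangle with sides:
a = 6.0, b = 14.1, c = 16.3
Median formula: m_a = ½√(2b² + 2c² − a²) (and cyclically). a² = 36, b² = 198.81, c² = 265.69.
m_a = ½√(2·198.81 + 2·265.69 − 36) = ½√893 ≈ ½·29.8831 ≈ 14.9416
m_b = ½√(2·36 + 2·265.69 − 198.81) = ½√404.57 ≈ ½·20.1139 ≈ 10.057
m_c = ½√(2·36 + 2·198.81 − 265.69) = ½√203.93 ≈ ½·14.2804 ≈ 7.1402

m_a = 14.94, m_b = 10.06, m_c = 7.14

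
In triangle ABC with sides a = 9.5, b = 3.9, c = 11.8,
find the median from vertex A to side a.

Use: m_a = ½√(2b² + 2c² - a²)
m_a = ½√(2·3.9² + 2·11.8² − 9.5²) = ½√(2·15.21 + 2·139.24 − 90.25) = ½√(30.42 + 278.48 − 90.25) = ½√218.65
√218.65 ≈ 14.7868, so m_a ≈ 7.39341

m_a = 7.393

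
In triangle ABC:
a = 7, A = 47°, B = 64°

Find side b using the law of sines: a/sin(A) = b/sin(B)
a/sin(A) = b/sin(B)  ⇒  b = a·sin(B)/sin(A) = 7·sin(64°)/sin(47°)
sin(64°) ≈ 0.898794, sin(47°) ≈ 0.731354
b ≈ 7·0.898794/0.731354 ≈ 6.29156/0.731354 ≈ 8.60262

b = 8.603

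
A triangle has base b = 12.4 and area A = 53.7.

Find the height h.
A = ½·b·h  ⇒  h = 2A/b = 2·53.7/12.4 = 107.4/12.4 ≈ 8.66129

h = 8.661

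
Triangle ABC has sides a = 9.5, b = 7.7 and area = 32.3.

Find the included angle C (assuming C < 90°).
Area = ½·a·b·sin(C)  ⇒  sin(C) = 2·Area/(a·b) = 2·32.3/(9.5·7.7) = 64.6/73.15 ≈ 0.883117
C = arcsin(0.883117) ≈ 62.0207° (taking the acute solution since C < 90°)

C = 62.02°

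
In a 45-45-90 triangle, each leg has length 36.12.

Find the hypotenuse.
In a 45-45-90 triangle the sides are in ratio 1 : 1 : √2, so hypotenuse = leg·√2.
Hypotenuse = 36.12·√2 ≈ 36.12·1.41421 ≈ 51.0814

Hypotenuse = 36.12√2 = 51.08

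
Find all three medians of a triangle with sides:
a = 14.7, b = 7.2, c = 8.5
Median formula: m_a = ½√(2b² + 2c² − a²) (and cyclically). a² = 216.09, b² = 51.84, c² = 72.25.
m_a = ½√(2·51.84 + 2·72.25 − 216.09) = ½√32.09 ≈ ½·5.6648 ≈ 2.8324
m_b = ½√(2·216.09 + 2·72.25 − 51.84) = ½√524.84 ≈ ½·22.9094 ≈ 11.4547
m_c = ½√(2·216.09 + 2·51.84 − 72.25) = ½√463.61 ≈ ½·21.5316 ≈ 10.7658

m_a = 2.832, m_b = 11.45, m_c = 10.77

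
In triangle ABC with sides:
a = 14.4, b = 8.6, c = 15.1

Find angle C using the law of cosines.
c² = a² + b² − 2ab·cos(C)  ⇒  cos(C) = (a² + b² − c²)/(2ab)
cos(C) = (14.4² + 8.6² − 15.1²)/(2·14.4·8.6) = (207.36 + 73.96 − 228.01)/247.68 = 53.31/247.68 ≈ 0.215237
C = arccos(0.215237) ≈ 77.5705°

C = 77.57°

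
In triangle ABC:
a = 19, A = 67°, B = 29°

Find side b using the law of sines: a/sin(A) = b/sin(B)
a/sin(A) = b/sin(B)  ⇒  b = a·sin(B)/sin(A) = 19·sin(29°)/sin(67°)
sin(29°) ≈ 0.48481, sin(67°) ≈ 0.920505
b ≈ 19·0.48481/0.920505 ≈ 9.21138/0.920505 ≈ 10.0069

b = 10.01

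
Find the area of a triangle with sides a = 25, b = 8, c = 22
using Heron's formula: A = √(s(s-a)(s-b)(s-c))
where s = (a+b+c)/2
s = (25 + 8 + 22)/2 = 55/2 = 27.5
s − a = 2.5, s − b = 19.5, s − c = 5.5
s(s−a)(s−b)(s−c) = 27.5·2.5·19.5·5.5 = 7373.4375
Area = √7373.4375 ≈ 85.8687

s = 27.5, Area = 85.87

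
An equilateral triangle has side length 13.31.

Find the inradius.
r = Area/s with s the semi-perimeter.
Area = (√3/4)·13.31² = (√3/4)·177.1561 ≈ 0.433013·177.1561 ≈ 76.7108
s = 3·13.31/2 = 19.965
r ≈ 76.7108/19.965 ≈ 3.84227
(Equivalently r = side/(2√3) = 13.31/3.4641 ≈ 3.84227.)

r = 3.842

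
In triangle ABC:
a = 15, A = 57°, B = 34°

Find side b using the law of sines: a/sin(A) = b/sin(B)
a/sin(A) = b/sin(B)  ⇒  b = a·sin(B)/sin(A) = 15·sin(34°)/sin(57°)
sin(34°) ≈ 0.559193, sin(57°) ≈ 0.838671
b ≈ 15·0.559193/0.838671 ≈ 8.38789/0.838671 ≈ 10.0014

b = 10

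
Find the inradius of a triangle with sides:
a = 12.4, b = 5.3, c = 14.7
r = Area/s where s is the semi-perimeter.
s = (12.4 + 5.3 + 14.7)/2 = 32.4/2 = 16.2
Area = √(s(s−a)(s−b)(s−c)) = √(16.2·3.8·10.9·1.5) ≈ √1006.51 ≈ 31.7255
r ≈ 31.7255/16.2 ≈ 1.95836

r = 1.958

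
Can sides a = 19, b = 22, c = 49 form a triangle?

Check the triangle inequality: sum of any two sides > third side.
a + b vs c: 19 + 22 = 41 ≤ 49  ✗
a + c vs b: 19 + 49 = 68 > 22  ✓
b + c vs a: 22 + 49 = 71 > 19  ✓

No: 19 + 22 = 41 is not > 49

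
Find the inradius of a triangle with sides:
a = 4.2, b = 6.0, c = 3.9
r = Area/s where s is the semi-perimeter.
s = (4.2 + 6.0 + 3.9)/2 = 14.1/2 = 7.05
Area = √(s(s−a)(s−b)(s−c)) = √(7.05·2.85·1.05·3.15) ≈ √66.4559 ≈ 8.15205
r ≈ 8.15205/7.05 ≈ 1.15632

r = 1.156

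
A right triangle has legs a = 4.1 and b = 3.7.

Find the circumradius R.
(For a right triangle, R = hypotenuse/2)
Hypotenuse c = √(a² + b²) = √(16.81 + 13.69) = √30.5 ≈ 5.52268
R = c/2 ≈ 5.52268/2 ≈ 2.76134

R = 2.761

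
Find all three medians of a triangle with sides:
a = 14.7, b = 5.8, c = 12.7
Median formula: m_a = ½√(2b² + 2c² − a²) (and cyclically). a² = 216.09, b² = 33.64, c² = 161.29.
m_a = ½√(2·33.64 + 2·161.29 − 216.09) = ½√173.77 ≈ ½·13.1822 ≈ 6.59109
m_b = ½√(2·216.09 + 2·161.29 − 33.64) = ½√721.12 ≈ ½·26.8537 ≈ 13.4268
m_c = ½√(2·216.09 + 2·33.64 − 161.29) = ½√338.17 ≈ ½·18.3894 ≈ 9.1947

m_a = 6.591, m_b = 13.43, m_c = 9.195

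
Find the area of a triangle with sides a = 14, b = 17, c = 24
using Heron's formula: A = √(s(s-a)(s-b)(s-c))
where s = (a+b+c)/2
s = (14 + 17 + 24)/2 = 55/2 = 27.5
s − a = 13.5, s − b = 10.5, s − c = 3.5
s(s−a)(s−b)(s−c) = 27.5·13.5·10.5·3.5 = 13643.4375
Area = √13643.4375 ≈ 116.805

s = 27.5, Area = 116.8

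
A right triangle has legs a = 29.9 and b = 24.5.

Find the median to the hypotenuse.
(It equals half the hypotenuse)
Hypotenuse c = √(a² + b²) = √(894.01 + 600.25) = √1494.26 ≈ 38.6557
Median to hypotenuse = c/2 ≈ 38.6557/2 ≈ 19.3278

Median = 19.33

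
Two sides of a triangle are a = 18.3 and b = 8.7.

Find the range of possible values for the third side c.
Triangle inequality: |a − b| < c < a + b
|a − b| = |18.3 − 8.7| = 9.6
a + b = 18.3 + 8.7 = 27

9.6 < c < 27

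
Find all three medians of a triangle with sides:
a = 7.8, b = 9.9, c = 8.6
Median formula: m_a = ½√(2b² + 2c² − a²) (and cyclically). a² = 60.84, b² = 98.01, c² = 73.96.
m_a = ½√(2·98.01 + 2·73.96 − 60.84) = ½√283.1 ≈ ½·16.8256 ≈ 8.41279
m_b = ½√(2·60.84 + 2·73.96 − 98.01) = ½√171.59 ≈ ½·13.0992 ≈ 6.54962
m_c = ½√(2·60.84 + 2·98.01 − 73.96) = ½√243.74 ≈ ½·15.6122 ≈ 7.80609

m_a = 8.413, m_b = 6.55, m_c = 7.806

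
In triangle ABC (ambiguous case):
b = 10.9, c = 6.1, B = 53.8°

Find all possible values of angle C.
b/sin(B) = c/sin(C)  ⇒  sin(C) = c·sin(B)/b = 6.1·sin(53.8°)/10.9
sin(53.8°) ≈ 0.80696
sin(C) ≈ 6.1·0.80696/10.9 ≈ 4.92246/10.9 ≈ 0.451602
Candidate 1: C₁ = arcsin(0.451602) ≈ 26.8465°  →  A = 180° − 53.8° − 26.8465° ≈ 99.3535° > 0, valid
Candidate 2: C₂ = 180° − C₁ ≈ 153.154°  →  A = 180° − 53.8° − 153.154° ≈ -26.9535° ≤ 0, not a valid triangle

C = 26.85° (one solution)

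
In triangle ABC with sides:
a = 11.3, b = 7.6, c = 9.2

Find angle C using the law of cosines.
c² = a² + b² − 2ab·cos(C)  ⇒  cos(C) = (a² + b² − c²)/(2ab)
cos(C) = (11.3² + 7.6² − 9.2²)/(2·11.3·7.6) = (127.69 + 57.76 − 84.64)/171.76 = 100.81/171.76 ≈ 0.586924
C = arccos(0.586924) ≈ 54.061°

C = 54.06°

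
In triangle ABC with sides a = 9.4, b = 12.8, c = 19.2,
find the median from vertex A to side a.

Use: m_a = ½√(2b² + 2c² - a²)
m_a = ½√(2·12.8² + 2·19.2² − 9.4²) = ½√(2·163.84 + 2·368.64 − 88.36) = ½√(327.68 + 737.28 − 88.36) = ½√976.6
√976.6 ≈ 31.2506, so m_a ≈ 15.6253

m_a = 15.63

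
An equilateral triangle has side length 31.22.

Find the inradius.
r = Area/s with s the semi-perimeter.
Area = (√3/4)·31.22² = (√3/4)·974.6884 ≈ 0.433013·974.6884 ≈ 422.052
s = 3·31.22/2 = 46.83
r ≈ 422.052/46.83 ≈ 9.01244
(Equivalently r = side/(2√3) = 31.22/3.4641 ≈ 9.01244.)

r = 9.012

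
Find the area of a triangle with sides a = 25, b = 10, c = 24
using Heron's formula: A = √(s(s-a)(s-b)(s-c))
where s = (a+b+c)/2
s = (25 + 10 + 24)/2 = 59/2 = 29.5
s − a = 4.5, s − b = 19.5, s − c = 5.5
s(s−a)(s−b)(s−c) = 29.5·4.5·19.5·5.5 = 14237.4375
Area = √14237.4375 ≈ 119.321

s = 29.5, Area = 119.3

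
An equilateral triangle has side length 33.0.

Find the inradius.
r = Area/s with s the semi-perimeter.
Area = (√3/4)·33.0² = (√3/4)·1089 ≈ 0.433013·1089 ≈ 471.551
s = 3·33.0/2 = 49.5
r ≈ 471.551/49.5 ≈ 9.52628
(Equivalently r = side/(2√3) = 33.0/3.4641 ≈ 9.52628.)

r = 9.526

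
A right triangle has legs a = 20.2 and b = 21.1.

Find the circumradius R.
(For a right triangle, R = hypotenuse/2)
Hypotenuse c = √(a² + b²) = √(408.04 + 445.21) = √853.25 ≈ 29.2104
R = c/2 ≈ 29.2104/2 ≈ 14.6052

R = 14.61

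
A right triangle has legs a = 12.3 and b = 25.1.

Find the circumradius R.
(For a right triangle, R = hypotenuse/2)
Hypotenuse c = √(a² + b²) = √(151.29 + 630.01) = √781.3 ≈ 27.9517
R = c/2 ≈ 27.9517/2 ≈ 13.9759

R = 13.98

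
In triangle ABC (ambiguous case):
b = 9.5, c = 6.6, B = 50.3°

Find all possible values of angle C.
b/sin(B) = c/sin(C)  ⇒  sin(C) = c·sin(B)/b = 6.6·sin(50.3°)/9.5
sin(50.3°) ≈ 0.7694
sin(C) ≈ 6.6·0.7694/9.5 ≈ 5.07804/9.5 ≈ 0.53453
Candidate 1: C₁ = arcsin(0.53453) ≈ 32.3121°  →  A = 180° − 50.3° − 32.3121° ≈ 97.3879° > 0, valid
Candidate 2: C₂ = 180° − C₁ ≈ 147.688°  →  A = 180° − 50.3° − 147.688° ≈ -17.9879° ≤ 0, not a valid triangle

C = 32.31° (one solution)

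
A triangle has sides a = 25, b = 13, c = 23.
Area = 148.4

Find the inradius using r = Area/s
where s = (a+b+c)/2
s = (25 + 13 + 23)/2 = 61/2 = 30.5
r = Area/s = 148.4/30.5 ≈ 4.86557

r = 4.866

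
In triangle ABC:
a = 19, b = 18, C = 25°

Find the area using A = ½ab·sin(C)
A = ½·a·b·sin(C) = ½·19·18·sin(25°)
sin(25°) ≈ 0.422618
A ≈ ½·342·0.422618 = 171·0.422618 ≈ 72.2677

Area = 72.27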